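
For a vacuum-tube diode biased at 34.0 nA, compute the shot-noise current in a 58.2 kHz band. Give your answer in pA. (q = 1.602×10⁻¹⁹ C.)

25.2 pA

I_n = √(2qI·B)
2qI·B = 2 × 1.602×10⁻¹⁹ × 3.40×10⁻⁸ × 5.82×10⁴ = 6.34×10⁻²² A²
I_n = √(6.34×10⁻²²) = 2.52×10⁻¹¹ A = 25.2 pA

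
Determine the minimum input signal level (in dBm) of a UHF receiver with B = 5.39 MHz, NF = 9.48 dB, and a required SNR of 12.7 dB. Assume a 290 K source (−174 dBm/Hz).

−84.5 dBm

Sensitivity = −174 + 10 log₁₀(B) + NF + SNR_min
= −174 + 67.32 + 9.48 + 12.7
= −84.50 dBm → −84.5 dBm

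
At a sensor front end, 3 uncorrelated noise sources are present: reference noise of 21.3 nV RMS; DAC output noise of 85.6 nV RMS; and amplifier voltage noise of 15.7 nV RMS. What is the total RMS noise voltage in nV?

89.6 nV

Uncorrelated sources add in power (mean-square): V_tot = √(ΣV_i²)
V_tot = √[(2.13×10⁻⁸)² + (8.56×10⁻⁸)² + (1.57×10⁻⁸)²] = 8.96×10⁻⁸ V = 89.6 nV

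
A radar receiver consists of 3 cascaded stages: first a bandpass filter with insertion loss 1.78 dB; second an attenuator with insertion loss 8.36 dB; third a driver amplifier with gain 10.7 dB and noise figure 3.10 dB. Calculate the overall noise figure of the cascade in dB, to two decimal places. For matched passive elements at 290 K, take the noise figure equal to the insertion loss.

Convert to linear (a loss of L dB is a gain of −L dB): F_i = 10^(NF_i/10), G_i = 10^(G_i,dB/10)
  Stage 1: F_1 = 10^(1.78/10) = 1.507, G_1 = 10^(−1.78/10) = 0.6637
  Stage 2: F_2 = 10^(8.36/10) = 6.855, G_2 = 10^(−8.36/10) = 0.1459
  Stage 3: F_3 = 10^(3.10/10) = 2.042, G_3 = 10^(10.7/10) = 11.75
Friis cascade:
  F = 1.507 + (6.855 − 1)/0.6637 + (2.042 − 1)/0.09683 = 21.09
NF = 10 log₁₀(21.09) = 13.24 dB

13.24 dB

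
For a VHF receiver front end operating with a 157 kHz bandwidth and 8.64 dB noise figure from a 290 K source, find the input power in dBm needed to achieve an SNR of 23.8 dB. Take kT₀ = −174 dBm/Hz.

Sensitivity = −174 + 10 log₁₀(B) + NF + SNR_min
= −174 + 51.96 + 8.64 + 23.8
= −89.60 dBm → −89.6 dBm

−89.6 dBm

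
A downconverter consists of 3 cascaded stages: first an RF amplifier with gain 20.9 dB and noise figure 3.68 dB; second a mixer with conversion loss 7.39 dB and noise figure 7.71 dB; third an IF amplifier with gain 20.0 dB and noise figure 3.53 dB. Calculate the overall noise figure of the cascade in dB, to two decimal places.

Convert to linear (a loss of L dB is a gain of −L dB): F_i = 10^(NF_i/10), G_i = 10^(G_i,dB/10)
  Stage 1: F_1 = 10^(3.68/10) = 2.333, G_1 = 10^(20.9/10) = 123.0
  Stage 2: F_2 = 10^(7.71/10) = 5.902, G_2 = 10^(−7.39/10) = 0.1824
  Stage 3: F_3 = 10^(3.53/10) = 2.254, G_3 = 10^(20.0/10) = 100.0
Friis cascade:
  F = 2.333 + (5.902 − 1)/123.0 + (2.254 − 1)/22.44 = 2.429
NF = 10 log₁₀(2.429) = 3.85 dB

3.85 dB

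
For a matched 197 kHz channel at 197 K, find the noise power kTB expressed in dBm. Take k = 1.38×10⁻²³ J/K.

−122.7 dBm

P_n = kTB = 1.38×10⁻²³ × 197 × 1.97×10⁵ = 5.36×10⁻¹⁶ W
In dBm: 10 log₁₀(5.36×10⁻¹⁶ / 10⁻³) = −122.7 dBm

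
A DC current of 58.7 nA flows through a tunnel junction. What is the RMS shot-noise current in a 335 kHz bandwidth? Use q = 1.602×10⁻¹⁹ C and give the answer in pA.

I_n = √(2qI·B)
2qI·B = 2 × 1.602×10⁻¹⁹ × 5.87×10⁻⁸ × 3.35×10⁵ = 6.30×10⁻²¹ A²
I_n = √(6.30×10⁻²¹) = 7.94×10⁻¹¹ A = 79.4 pA

79.4 pA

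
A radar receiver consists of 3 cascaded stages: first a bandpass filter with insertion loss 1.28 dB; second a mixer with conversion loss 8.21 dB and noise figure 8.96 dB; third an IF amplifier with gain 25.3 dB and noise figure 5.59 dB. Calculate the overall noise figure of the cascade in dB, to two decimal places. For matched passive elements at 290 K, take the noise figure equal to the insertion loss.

15.30 dB

Convert to linear (a loss of L dB is a gain of −L dB): F_i = 10^(NF_i/10), G_i = 10^(G_i,dB/10)
  Stage 1: F_1 = 10^(1.28/10) = 1.343, G_1 = 10^(−1.28/10) = 0.7447
  Stage 2: F_2 = 10^(8.96/10) = 7.870, G_2 = 10^(−8.21/10) = 0.1510
  Stage 3: F_3 = 10^(5.59/10) = 3.622, G_3 = 10^(25.3/10) = 338.8
Friis cascade:
  F = 1.343 + (7.870 − 1)/0.7447 + (3.622 − 1)/0.1125 = 33.89
NF = 10 log₁₀(33.89) = 15.30 dB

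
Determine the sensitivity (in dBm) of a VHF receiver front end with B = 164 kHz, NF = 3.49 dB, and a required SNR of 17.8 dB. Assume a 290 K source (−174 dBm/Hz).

−100.6 dBm

Sensitivity = −174 + 10 log₁₀(B) + NF + SNR_min
= −174 + 52.15 + 3.49 + 17.8
= −100.56 dBm → −100.6 dBm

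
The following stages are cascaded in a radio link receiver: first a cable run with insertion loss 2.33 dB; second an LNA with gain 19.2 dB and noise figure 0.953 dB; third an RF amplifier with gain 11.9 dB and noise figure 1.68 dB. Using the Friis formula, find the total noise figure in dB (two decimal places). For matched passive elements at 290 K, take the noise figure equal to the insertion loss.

Convert to linear (a loss of L dB is a gain of −L dB): F_i = 10^(NF_i/10), G_i = 10^(G_i,dB/10)
  Stage 1: F_1 = 10^(2.33/10) = 1.710, G_1 = 10^(−2.33/10) = 0.5848
  Stage 2: F_2 = 10^(0.953/10) = 1.245, G_2 = 10^(19.2/10) = 83.18
  Stage 3: F_3 = 10^(1.68/10) = 1.472, G_3 = 10^(11.9/10) = 15.49
Friis cascade:
  F = 1.710 + (1.245 − 1)/0.5848 + (1.472 − 1)/48.64 = 2.139
NF = 10 log₁₀(2.139) = 3.30 dB

3.30 dB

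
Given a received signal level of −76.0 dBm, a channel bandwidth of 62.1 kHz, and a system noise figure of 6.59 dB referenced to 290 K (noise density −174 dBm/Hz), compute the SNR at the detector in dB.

Noise floor: N = −174 + 10 log₁₀(B) + NF
10 log₁₀(6.21×10⁴) = 47.93 dB
N = −174 + 47.93 + 6.59 = −119.48 dBm
SNR = P_sig − N = −76.0 − (−119.48) = 43.48 dB → 43.5 dB

43.5 dB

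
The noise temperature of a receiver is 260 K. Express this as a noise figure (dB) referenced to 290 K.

F = 1 + T_e/T₀ = 1 + 260/290 = 1.89655
NF = 10 log₁₀(1.89655) = 2.78 dB

2.78 dB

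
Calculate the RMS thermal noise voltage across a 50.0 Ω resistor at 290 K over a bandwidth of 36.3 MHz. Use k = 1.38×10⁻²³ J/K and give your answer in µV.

5.39 µV

V_n = √(4kTRB)
4kTRB = 4 × 1.38×10⁻²³ × 290 × 5.00×10¹ × 3.63×10⁷ = 2.91×10⁻¹¹ V²
V_n = √(2.91×10⁻¹¹) = 5.39×10⁻⁶ V = 5.39 µV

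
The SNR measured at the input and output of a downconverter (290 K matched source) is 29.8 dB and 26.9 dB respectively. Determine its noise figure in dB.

2.9 dB

NF (dB) = SNR_in(dB) − SNR_out(dB) when the source is at T₀
NF = 29.8 − 26.9 = 2.9 dB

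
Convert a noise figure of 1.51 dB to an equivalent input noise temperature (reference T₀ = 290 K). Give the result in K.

F = 10^(1.51/10) = 1.41579
T_e = (F − 1)·T₀ = (1.41579 − 1) × 290 = 121 K

121 K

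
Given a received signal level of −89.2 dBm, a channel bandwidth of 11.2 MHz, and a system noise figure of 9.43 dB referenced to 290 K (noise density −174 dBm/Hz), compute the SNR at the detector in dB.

Noise floor: N = −174 + 10 log₁₀(B) + NF
10 log₁₀(1.12×10⁷) = 70.49 dB
N = −174 + 70.49 + 9.43 = −94.08 dBm
SNR = P_sig − N = −89.2 − (−94.08) = 4.88 dB → 4.9 dB

4.9 dB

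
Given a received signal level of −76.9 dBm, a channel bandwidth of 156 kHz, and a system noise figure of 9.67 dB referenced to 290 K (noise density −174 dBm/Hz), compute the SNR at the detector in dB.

35.5 dB

Noise floor: N = −174 + 10 log₁₀(B) + NF
10 log₁₀(1.56×10⁵) = 51.93 dB
N = −174 + 51.93 + 9.67 = −112.40 dBm
SNR = P_sig − N = −76.9 − (−112.40) = 35.50 dB → 35.5 dB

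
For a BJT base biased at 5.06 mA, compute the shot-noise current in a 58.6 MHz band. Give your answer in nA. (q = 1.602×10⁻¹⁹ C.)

I_n = √(2qI·B)
2qI·B = 2 × 1.602×10⁻¹⁹ × 5.06×10⁻³ × 5.86×10⁷ = 9.50×10⁻¹⁴ A²
I_n = √(9.50×10⁻¹⁴) = 3.08×10⁻⁷ A = 308 nA

308 nA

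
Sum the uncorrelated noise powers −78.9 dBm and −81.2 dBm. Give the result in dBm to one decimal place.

Convert to linear, add, convert back:
P₁ = 1.29×10⁻¹¹ W, P₂ = 7.59×10⁻¹² W
P_tot = 2.05×10⁻¹¹ W → 10 log₁₀(P_tot / 10⁻³) = −76.9 dBm

−76.9 dBm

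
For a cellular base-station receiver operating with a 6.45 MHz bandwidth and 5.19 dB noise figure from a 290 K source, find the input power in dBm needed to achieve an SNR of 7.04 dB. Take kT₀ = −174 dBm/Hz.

Sensitivity = −174 + 10 log₁₀(B) + NF + SNR_min
= −174 + 68.1 + 5.19 + 7.04
= −93.67 dBm → −93.7 dBm

−93.7 dBm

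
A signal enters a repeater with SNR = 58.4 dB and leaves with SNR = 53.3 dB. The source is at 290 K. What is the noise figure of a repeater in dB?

5.1 dB

NF (dB) = SNR_in(dB) − SNR_out(dB) when the source is at T₀
NF = 58.4 − 53.3 = 5.1 dB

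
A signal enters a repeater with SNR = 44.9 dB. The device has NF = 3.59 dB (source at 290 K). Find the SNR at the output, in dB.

By definition F = SNR_in/SNR_out, so in dB: SNR_out = SNR_in − NF
SNR_out = 44.9 − 3.59 = 41.31 dB

41.31 dB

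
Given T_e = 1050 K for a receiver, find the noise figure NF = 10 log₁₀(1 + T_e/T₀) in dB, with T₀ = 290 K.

F = 1 + T_e/T₀ = 1 + 1050/290 = 4.62069
NF = 10 log₁₀(4.62069) = 6.65 dB

6.65 dB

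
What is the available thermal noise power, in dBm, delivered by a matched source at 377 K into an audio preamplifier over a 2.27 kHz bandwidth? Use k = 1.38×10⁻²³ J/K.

−139.3 dBm

P_n = kTB = 1.38×10⁻²³ × 377 × 2.27×10³ = 1.18×10⁻¹⁷ W
In dBm: 10 log₁₀(1.18×10⁻¹⁷ / 10⁻³) = −139.3 dBm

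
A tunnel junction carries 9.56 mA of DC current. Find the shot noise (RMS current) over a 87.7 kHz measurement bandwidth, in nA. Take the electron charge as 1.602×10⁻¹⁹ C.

16.4 nA

I_n = √(2qI·B)
2qI·B = 2 × 1.602×10⁻¹⁹ × 9.56×10⁻³ × 8.77×10⁴ = 2.69×10⁻¹⁶ A²
I_n = √(2.69×10⁻¹⁶) = 1.64×10⁻⁸ A = 16.4 nA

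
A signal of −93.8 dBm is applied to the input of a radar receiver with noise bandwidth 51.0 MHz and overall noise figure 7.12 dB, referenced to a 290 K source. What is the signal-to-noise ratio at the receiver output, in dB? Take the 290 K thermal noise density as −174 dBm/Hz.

Noise floor: N = −174 + 10 log₁₀(B) + NF
10 log₁₀(5.10×10⁷) = 77.08 dB
N = −174 + 77.08 + 7.12 = −89.80 dBm
SNR = P_sig − N = −93.8 − (−89.80) = −4.00 dB → −4.0 dB

−4.0 dB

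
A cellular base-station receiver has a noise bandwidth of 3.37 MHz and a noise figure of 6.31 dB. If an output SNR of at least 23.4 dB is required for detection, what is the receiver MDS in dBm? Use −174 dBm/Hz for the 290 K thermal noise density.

−79.0 dBm

Sensitivity = −174 + 10 log₁₀(B) + NF + SNR_min
= −174 + 65.28 + 6.31 + 23.4
= −79.01 dBm → −79.0 dBm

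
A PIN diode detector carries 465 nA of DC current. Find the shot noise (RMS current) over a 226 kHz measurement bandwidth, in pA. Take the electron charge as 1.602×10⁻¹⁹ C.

183 pA

I_n = √(2qI·B)
2qI·B = 2 × 1.602×10⁻¹⁹ × 4.65×10⁻⁷ × 2.26×10⁵ = 3.37×10⁻²⁰ A²
I_n = √(3.37×10⁻²⁰) = 1.83×10⁻¹⁰ A = 183 pA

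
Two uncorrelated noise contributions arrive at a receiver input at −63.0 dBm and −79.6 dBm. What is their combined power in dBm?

Convert to linear, add, convert back:
P₁ = 5.01×10⁻¹⁰ W, P₂ = 1.10×10⁻¹¹ W
P_tot = 5.12×10⁻¹⁰ W → 10 log₁₀(P_tot / 10⁻³) = −62.9 dBm

−62.9 dBm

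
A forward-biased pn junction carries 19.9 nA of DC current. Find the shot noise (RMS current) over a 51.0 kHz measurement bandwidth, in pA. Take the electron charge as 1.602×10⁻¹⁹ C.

18.0 pA

I_n = √(2qI·B)
2qI·B = 2 × 1.602×10⁻¹⁹ × 1.99×10⁻⁸ × 5.10×10⁴ = 3.25×10⁻²² A²
I_n = √(3.25×10⁻²²) = 1.80×10⁻¹¹ A = 18.0 pA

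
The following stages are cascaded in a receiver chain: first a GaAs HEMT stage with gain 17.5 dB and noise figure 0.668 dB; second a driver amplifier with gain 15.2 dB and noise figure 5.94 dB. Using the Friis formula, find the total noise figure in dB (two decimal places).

Convert to linear (a loss of L dB is a gain of −L dB): F_i = 10^(NF_i/10), G_i = 10^(G_i,dB/10)
  Stage 1: F_1 = 10^(0.668/10) = 1.166, G_1 = 10^(17.5/10) = 56.23
  Stage 2: F_2 = 10^(5.94/10) = 3.926, G_2 = 10^(15.2/10) = 33.11
Friis cascade:
  F = 1.166 + (3.926 − 1)/56.23 = 1.218
NF = 10 log₁₀(1.218) = 0.86 dB

0.86 dB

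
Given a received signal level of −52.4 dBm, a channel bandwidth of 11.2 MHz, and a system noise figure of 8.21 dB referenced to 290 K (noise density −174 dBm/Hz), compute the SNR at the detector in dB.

Noise floor: N = −174 + 10 log₁₀(B) + NF
10 log₁₀(1.12×10⁷) = 70.49 dB
N = −174 + 70.49 + 8.21 = −95.30 dBm
SNR = P_sig − N = −52.4 − (−95.30) = 42.90 dB → 42.9 dB

42.9 dB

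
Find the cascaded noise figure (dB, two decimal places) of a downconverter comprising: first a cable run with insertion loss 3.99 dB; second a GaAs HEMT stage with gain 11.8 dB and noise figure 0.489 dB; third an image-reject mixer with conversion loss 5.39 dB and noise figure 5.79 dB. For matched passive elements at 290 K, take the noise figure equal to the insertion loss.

5.14 dB

Convert to linear (a loss of L dB is a gain of −L dB): F_i = 10^(NF_i/10), G_i = 10^(G_i,dB/10)
  Stage 1: F_1 = 10^(3.99/10) = 2.506, G_1 = 10^(−3.99/10) = 0.3990
  Stage 2: F_2 = 10^(0.489/10) = 1.119, G_2 = 10^(11.8/10) = 15.14
  Stage 3: F_3 = 10^(5.79/10) = 3.793, G_3 = 10^(−5.39/10) = 0.2891
Friis cascade:
  F = 2.506 + (1.119 − 1)/0.3990 + (3.793 − 1)/6.039 = 3.267
NF = 10 log₁₀(3.267) = 5.14 dB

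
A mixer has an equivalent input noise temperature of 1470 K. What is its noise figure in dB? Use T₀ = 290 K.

7.83 dB

F = 1 + T_e/T₀ = 1 + 1470/290 = 6.06897
NF = 10 log₁₀(6.06897) = 7.83 dB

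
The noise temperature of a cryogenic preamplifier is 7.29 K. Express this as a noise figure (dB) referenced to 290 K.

F = 1 + T_e/T₀ = 1 + 7.29/290 = 1.02514
NF = 10 log₁₀(1.02514) = 0.108 dB

0.108 dB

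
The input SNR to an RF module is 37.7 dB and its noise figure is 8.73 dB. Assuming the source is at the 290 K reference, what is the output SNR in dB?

28.97 dB

By definition F = SNR_in/SNR_out, so in dB: SNR_out = SNR_in − NF
SNR_out = 37.7 − 8.73 = 28.97 dB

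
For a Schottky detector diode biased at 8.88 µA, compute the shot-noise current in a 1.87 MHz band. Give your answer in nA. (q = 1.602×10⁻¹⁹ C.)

I_n = √(2qI·B)
2qI·B = 2 × 1.602×10⁻¹⁹ × 8.88×10⁻⁶ × 1.87×10⁶ = 5.32×10⁻¹⁸ A²
I_n = √(5.32×10⁻¹⁸) = 2.31×10⁻⁹ A = 2.31 nA

2.31 nA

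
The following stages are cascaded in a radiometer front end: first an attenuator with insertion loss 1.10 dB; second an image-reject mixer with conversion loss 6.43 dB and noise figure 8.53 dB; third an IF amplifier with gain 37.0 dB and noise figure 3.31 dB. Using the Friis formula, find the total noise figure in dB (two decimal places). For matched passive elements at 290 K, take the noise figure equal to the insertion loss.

11.95 dB

Convert to linear (a loss of L dB is a gain of −L dB): F_i = 10^(NF_i/10), G_i = 10^(G_i,dB/10)
  Stage 1: F_1 = 10^(1.10/10) = 1.288, G_1 = 10^(−1.10/10) = 0.7762
  Stage 2: F_2 = 10^(8.53/10) = 7.129, G_2 = 10^(−6.43/10) = 0.2275
  Stage 3: F_3 = 10^(3.31/10) = 2.143, G_3 = 10^(37.0/10) = 5012
Friis cascade:
  F = 1.288 + (7.129 − 1)/0.7762 + (2.143 − 1)/0.1766 = 15.65
NF = 10 log₁₀(15.65) = 11.95 dB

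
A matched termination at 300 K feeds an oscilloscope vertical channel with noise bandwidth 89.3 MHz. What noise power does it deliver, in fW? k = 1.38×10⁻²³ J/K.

370 fW

P_n = kTB = 1.38×10⁻²³ × 300 × 8.93×10⁷ = 3.70×10⁻¹³ W = 370 fW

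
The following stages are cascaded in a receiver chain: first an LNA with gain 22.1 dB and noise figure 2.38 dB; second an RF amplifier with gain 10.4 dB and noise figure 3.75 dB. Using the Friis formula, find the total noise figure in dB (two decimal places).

Convert to linear (a loss of L dB is a gain of −L dB): F_i = 10^(NF_i/10), G_i = 10^(G_i,dB/10)
  Stage 1: F_1 = 10^(2.38/10) = 1.730, G_1 = 10^(22.1/10) = 162.2
  Stage 2: F_2 = 10^(3.75/10) = 2.371, G_2 = 10^(10.4/10) = 10.96
Friis cascade:
  F = 1.730 + (2.371 − 1)/162.2 = 1.738
NF = 10 log₁₀(1.738) = 2.40 dB

2.40 dB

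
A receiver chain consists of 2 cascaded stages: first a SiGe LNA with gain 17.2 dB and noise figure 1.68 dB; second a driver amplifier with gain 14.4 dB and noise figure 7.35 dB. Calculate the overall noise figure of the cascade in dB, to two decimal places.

Convert to linear (a loss of L dB is a gain of −L dB): F_i = 10^(NF_i/10), G_i = 10^(G_i,dB/10)
  Stage 1: F_1 = 10^(1.68/10) = 1.472, G_1 = 10^(17.2/10) = 52.48
  Stage 2: F_2 = 10^(7.35/10) = 5.433, G_2 = 10^(14.4/10) = 27.54
Friis cascade:
  F = 1.472 + (5.433 − 1)/52.48 = 1.557
NF = 10 log₁₀(1.557) = 1.92 dB

1.92 dB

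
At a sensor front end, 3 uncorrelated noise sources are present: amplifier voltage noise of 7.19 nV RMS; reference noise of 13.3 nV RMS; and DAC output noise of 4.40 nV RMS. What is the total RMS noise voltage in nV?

Uncorrelated sources add in power (mean-square): V_tot = √(ΣV_i²)
V_tot = √[(7.19×10⁻⁹)² + (1.33×10⁻⁸)² + (4.40×10⁻⁹)²] = 1.57×10⁻⁸ V = 15.7 nV

15.7 nV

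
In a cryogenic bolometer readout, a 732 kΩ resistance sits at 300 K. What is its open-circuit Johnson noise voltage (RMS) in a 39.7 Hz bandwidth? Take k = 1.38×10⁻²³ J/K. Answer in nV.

V_n = √(4kTRB)
4kTRB = 4 × 1.38×10⁻²³ × 300 × 7.32×10⁵ × 3.97×10¹ = 4.81×10⁻¹³ V²
V_n = √(4.81×10⁻¹³) = 6.94×10⁻⁷ V = 694 nV

694 nV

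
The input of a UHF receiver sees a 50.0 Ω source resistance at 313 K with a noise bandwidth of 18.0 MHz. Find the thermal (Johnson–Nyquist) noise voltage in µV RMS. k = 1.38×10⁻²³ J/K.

V_n = √(4kTRB)
4kTRB = 4 × 1.38×10⁻²³ × 313 × 5.00×10¹ × 1.80×10⁷ = 1.55×10⁻¹¹ V²
V_n = √(1.55×10⁻¹¹) = 3.94×10⁻⁶ V = 3.94 µV

3.94 µV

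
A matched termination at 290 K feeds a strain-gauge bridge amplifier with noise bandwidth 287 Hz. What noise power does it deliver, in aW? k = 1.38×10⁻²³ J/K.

1.15 aW

P_n = kTB = 1.38×10⁻²³ × 290 × 2.87×10² = 1.15×10⁻¹⁸ W = 1.15 aW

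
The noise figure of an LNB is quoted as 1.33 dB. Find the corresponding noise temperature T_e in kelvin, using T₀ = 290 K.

F = 10^(1.33/10) = 1.35831
T_e = (F − 1)·T₀ = (1.35831 − 1) × 290 = 104 K

104 K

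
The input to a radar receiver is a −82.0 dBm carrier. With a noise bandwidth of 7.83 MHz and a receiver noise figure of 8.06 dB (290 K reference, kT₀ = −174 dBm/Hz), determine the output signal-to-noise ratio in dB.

Noise floor: N = −174 + 10 log₁₀(B) + NF
10 log₁₀(7.83×10⁶) = 68.94 dB
N = −174 + 68.94 + 8.06 = −97.00 dBm
SNR = P_sig − N = −82.0 − (−97.00) = 15.00 dB → 15.0 dB

15.0 dB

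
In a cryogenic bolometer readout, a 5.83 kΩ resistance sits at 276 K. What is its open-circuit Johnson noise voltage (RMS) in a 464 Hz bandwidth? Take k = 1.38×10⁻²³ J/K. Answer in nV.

203 nV

V_n = √(4kTRB)
4kTRB = 4 × 1.38×10⁻²³ × 276 × 5.83×10³ × 4.64×10² = 4.12×10⁻¹⁴ V²
V_n = √(4.12×10⁻¹⁴) = 2.03×10⁻⁷ V = 203 nV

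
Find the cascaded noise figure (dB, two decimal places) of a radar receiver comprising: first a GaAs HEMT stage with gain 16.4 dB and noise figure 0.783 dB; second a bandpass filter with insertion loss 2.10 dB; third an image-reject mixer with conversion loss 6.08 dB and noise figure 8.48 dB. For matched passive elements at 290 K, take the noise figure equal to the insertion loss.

1.57 dB

Convert to linear (a loss of L dB is a gain of −L dB): F_i = 10^(NF_i/10), G_i = 10^(G_i,dB/10)
  Stage 1: F_1 = 10^(0.783/10) = 1.198, G_1 = 10^(16.4/10) = 43.65
  Stage 2: F_2 = 10^(2.10/10) = 1.622, G_2 = 10^(−2.10/10) = 0.6166
  Stage 3: F_3 = 10^(8.48/10) = 7.047, G_3 = 10^(−6.08/10) = 0.2466
Friis cascade:
  F = 1.198 + (1.622 − 1)/43.65 + (7.047 − 1)/26.92 = 1.436
NF = 10 log₁₀(1.436) = 1.57 dB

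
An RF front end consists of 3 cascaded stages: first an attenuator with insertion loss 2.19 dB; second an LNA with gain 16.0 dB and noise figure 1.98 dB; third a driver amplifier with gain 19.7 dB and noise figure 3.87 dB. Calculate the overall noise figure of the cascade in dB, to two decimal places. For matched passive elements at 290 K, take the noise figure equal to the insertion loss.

Convert to linear (a loss of L dB is a gain of −L dB): F_i = 10^(NF_i/10), G_i = 10^(G_i,dB/10)
  Stage 1: F_1 = 10^(2.19/10) = 1.656, G_1 = 10^(−2.19/10) = 0.6039
  Stage 2: F_2 = 10^(1.98/10) = 1.578, G_2 = 10^(16.0/10) = 39.81
  Stage 3: F_3 = 10^(3.87/10) = 2.438, G_3 = 10^(19.7/10) = 93.33
Friis cascade:
  F = 1.656 + (1.578 − 1)/0.6039 + (2.438 − 1)/24.04 = 2.672
NF = 10 log₁₀(2.672) = 4.27 dB

4.27 dB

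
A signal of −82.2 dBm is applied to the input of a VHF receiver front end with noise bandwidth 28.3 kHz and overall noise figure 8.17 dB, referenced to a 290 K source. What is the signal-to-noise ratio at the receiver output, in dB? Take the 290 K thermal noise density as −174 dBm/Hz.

Noise floor: N = −174 + 10 log₁₀(B) + NF
10 log₁₀(2.83×10⁴) = 44.52 dB
N = −174 + 44.52 + 8.17 = −121.31 dBm
SNR = P_sig − N = −82.2 − (−121.31) = 39.11 dB → 39.1 dB

39.1 dB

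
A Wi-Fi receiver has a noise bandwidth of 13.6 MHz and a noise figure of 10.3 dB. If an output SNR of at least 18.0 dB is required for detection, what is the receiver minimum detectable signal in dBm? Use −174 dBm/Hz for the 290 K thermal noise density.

Sensitivity = −174 + 10 log₁₀(B) + NF + SNR_min
= −174 + 71.34 + 10.3 + 18.0
= −74.36 dBm → −74.4 dBm

−74.4 dBm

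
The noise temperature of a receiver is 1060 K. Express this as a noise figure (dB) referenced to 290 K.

F = 1 + T_e/T₀ = 1 + 1060/290 = 4.65517
NF = 10 log₁₀(4.65517) = 6.68 dB

6.68 dB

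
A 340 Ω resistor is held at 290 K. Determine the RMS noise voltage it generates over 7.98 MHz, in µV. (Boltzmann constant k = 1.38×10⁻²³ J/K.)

6.59 µV

V_n = √(4kTRB)
4kTRB = 4 × 1.38×10⁻²³ × 290 × 3.40×10² × 7.98×10⁶ = 4.34×10⁻¹¹ V²
V_n = √(4.34×10⁻¹¹) = 6.59×10⁻⁶ V = 6.59 µV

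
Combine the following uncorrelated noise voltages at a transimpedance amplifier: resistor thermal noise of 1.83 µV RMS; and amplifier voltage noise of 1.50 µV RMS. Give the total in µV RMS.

Uncorrelated sources add in power (mean-square): V_tot = √(ΣV_i²)
V_tot = √[(1.83×10⁻⁶)² + (1.50×10⁻⁶)²] = 2.37×10⁻⁶ V = 2.37 µV

2.37 µV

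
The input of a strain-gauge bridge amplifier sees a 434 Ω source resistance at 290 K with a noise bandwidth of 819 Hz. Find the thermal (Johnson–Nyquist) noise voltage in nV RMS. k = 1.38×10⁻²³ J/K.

V_n = √(4kTRB)
4kTRB = 4 × 1.38×10⁻²³ × 290 × 4.34×10² × 8.19×10² = 5.69×10⁻¹⁵ V²
V_n = √(5.69×10⁻¹⁵) = 7.54×10⁻⁸ V = 75.4 nV

75.4 nV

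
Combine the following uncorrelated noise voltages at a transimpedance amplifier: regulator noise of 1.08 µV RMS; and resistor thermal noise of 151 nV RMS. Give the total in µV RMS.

Uncorrelated sources add in power (mean-square): V_tot = √(ΣV_i²)
V_tot = √[(1.08×10⁻⁶)² + (1.51×10⁻⁷)²] = 1.09×10⁻⁶ V = 1.09 µV

1.09 µV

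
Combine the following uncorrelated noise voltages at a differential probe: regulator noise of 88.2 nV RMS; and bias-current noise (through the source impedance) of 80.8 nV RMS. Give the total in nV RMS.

Uncorrelated sources add in power (mean-square): V_tot = √(ΣV_i²)
V_tot = √[(8.82×10⁻⁸)² + (8.08×10⁻⁸)²] = 1.20×10⁻⁷ V = 120 nV

120 nV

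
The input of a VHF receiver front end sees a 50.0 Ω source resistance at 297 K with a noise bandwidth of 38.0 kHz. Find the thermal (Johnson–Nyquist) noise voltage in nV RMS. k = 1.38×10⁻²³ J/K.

176 nV

V_n = √(4kTRB)
4kTRB = 4 × 1.38×10⁻²³ × 297 × 5.00×10¹ × 3.80×10⁴ = 3.11×10⁻¹⁴ V²
V_n = √(3.11×10⁻¹⁴) = 1.76×10⁻⁷ V = 176 nV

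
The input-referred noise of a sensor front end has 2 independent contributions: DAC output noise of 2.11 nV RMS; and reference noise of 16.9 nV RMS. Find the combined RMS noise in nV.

17.0 nV

Uncorrelated sources add in power (mean-square): V_tot = √(ΣV_i²)
V_tot = √[(2.11×10⁻⁹)² + (1.69×10⁻⁸)²] = 1.70×10⁻⁸ V = 17.0 nV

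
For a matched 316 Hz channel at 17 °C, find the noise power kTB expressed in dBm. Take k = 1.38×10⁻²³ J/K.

−149.0 dBm

T = 17 °C + 273.15 = 290.15 K
P_n = kTB = 1.38×10⁻²³ × 290.15 × 3.16×10² = 1.27×10⁻¹⁸ W
In dBm: 10 log₁₀(1.27×10⁻¹⁸ / 10⁻³) = −149.0 dBm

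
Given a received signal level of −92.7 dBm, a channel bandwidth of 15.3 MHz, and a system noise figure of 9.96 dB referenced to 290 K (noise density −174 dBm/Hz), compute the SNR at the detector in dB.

Noise floor: N = −174 + 10 log₁₀(B) + NF
10 log₁₀(1.53×10⁷) = 71.85 dB
N = −174 + 71.85 + 9.96 = −92.19 dBm
SNR = P_sig − N = −92.7 − (−92.19) = −0.51 dB → −0.5 dB

−0.5 dB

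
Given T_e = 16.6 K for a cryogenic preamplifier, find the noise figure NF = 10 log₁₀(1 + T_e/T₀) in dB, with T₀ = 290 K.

0.242 dB

F = 1 + T_e/T₀ = 1 + 16.6/290 = 1.05724
NF = 10 log₁₀(1.05724) = 0.242 dB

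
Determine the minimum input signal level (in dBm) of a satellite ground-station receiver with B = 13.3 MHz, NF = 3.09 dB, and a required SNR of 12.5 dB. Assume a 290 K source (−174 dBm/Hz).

Sensitivity = −174 + 10 log₁₀(B) + NF + SNR_min
= −174 + 71.24 + 3.09 + 12.5
= −87.17 dBm → −87.2 dBm

−87.2 dBm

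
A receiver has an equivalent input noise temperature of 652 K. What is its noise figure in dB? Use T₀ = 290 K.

5.12 dB

F = 1 + T_e/T₀ = 1 + 652/290 = 3.24828
NF = 10 log₁₀(3.24828) = 5.12 dB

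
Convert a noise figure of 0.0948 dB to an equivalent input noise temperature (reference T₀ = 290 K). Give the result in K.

6.40 K

F = 10^(0.0948/10) = 1.02207
T_e = (F − 1)·T₀ = (1.02207 − 1) × 290 = 6.40 K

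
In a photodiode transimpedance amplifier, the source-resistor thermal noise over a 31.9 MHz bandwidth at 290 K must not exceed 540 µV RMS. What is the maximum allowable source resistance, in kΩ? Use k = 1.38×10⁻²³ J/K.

571 kΩ

Johnson–Nyquist: V_n = √(4kTRB) ⇒ R = V_n² / (4kTB)
4kTB = 4 × 1.38×10⁻²³ × 290 × 3.19×10⁷ = 5.11×10⁻¹³
R = (5.40×10⁻⁴)² / 5.11×10⁻¹³ = 5.71×10⁵ Ω = 571 kΩ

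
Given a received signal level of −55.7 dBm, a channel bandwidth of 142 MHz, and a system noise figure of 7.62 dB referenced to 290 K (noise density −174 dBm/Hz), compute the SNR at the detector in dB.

29.2 dB

Noise floor: N = −174 + 10 log₁₀(B) + NF
10 log₁₀(1.42×10⁸) = 81.52 dB
N = −174 + 81.52 + 7.62 = −84.86 dBm
SNR = P_sig − N = −55.7 − (−84.86) = 29.16 dB → 29.2 dB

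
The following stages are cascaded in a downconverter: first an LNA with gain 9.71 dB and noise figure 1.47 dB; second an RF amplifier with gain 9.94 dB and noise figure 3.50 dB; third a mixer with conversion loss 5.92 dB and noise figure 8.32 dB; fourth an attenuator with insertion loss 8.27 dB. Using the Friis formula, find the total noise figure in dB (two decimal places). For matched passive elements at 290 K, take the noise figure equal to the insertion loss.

Convert to linear (a loss of L dB is a gain of −L dB): F_i = 10^(NF_i/10), G_i = 10^(G_i,dB/10)
  Stage 1: F_1 = 10^(1.47/10) = 1.403, G_1 = 10^(9.71/10) = 9.354
  Stage 2: F_2 = 10^(3.50/10) = 2.239, G_2 = 10^(9.94/10) = 9.863
  Stage 3: F_3 = 10^(8.32/10) = 6.792, G_3 = 10^(−5.92/10) = 0.2559
  Stage 4: F_4 = 10^(8.27/10) = 6.714, G_4 = 10^(−8.27/10) = 0.1489
Friis cascade:
  F = 1.403 + (2.239 − 1)/9.354 + (6.792 − 1)/92.26 + (6.714 − 1)/23.60 = 1.840
NF = 10 log₁₀(1.840) = 2.65 dB

2.65 dB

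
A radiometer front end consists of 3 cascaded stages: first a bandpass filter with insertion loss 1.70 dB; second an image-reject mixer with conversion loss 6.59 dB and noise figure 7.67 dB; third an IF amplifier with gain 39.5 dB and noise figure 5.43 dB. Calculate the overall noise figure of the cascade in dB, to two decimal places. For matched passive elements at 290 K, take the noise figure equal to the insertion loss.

Convert to linear (a loss of L dB is a gain of −L dB): F_i = 10^(NF_i/10), G_i = 10^(G_i,dB/10)
  Stage 1: F_1 = 10^(1.70/10) = 1.479, G_1 = 10^(−1.70/10) = 0.6761
  Stage 2: F_2 = 10^(7.67/10) = 5.848, G_2 = 10^(−6.59/10) = 0.2193
  Stage 3: F_3 = 10^(5.43/10) = 3.491, G_3 = 10^(39.5/10) = 8913
Friis cascade:
  F = 1.479 + (5.848 − 1)/0.6761 + (3.491 − 1)/0.1483 = 25.45
NF = 10 log₁₀(25.45) = 14.06 dB

14.06 dB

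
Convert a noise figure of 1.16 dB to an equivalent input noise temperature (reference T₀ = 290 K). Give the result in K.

88.8 K

F = 10^(1.16/10) = 1.30617
T_e = (F − 1)·T₀ = (1.30617 − 1) × 290 = 88.8 K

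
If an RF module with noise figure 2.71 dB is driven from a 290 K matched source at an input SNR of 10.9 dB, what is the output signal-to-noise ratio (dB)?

8.19 dB

By definition F = SNR_in/SNR_out, so in dB: SNR_out = SNR_in − NF
SNR_out = 10.9 − 2.71 = 8.19 dB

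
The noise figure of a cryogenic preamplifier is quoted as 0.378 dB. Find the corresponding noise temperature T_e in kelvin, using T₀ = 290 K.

F = 10^(0.378/10) = 1.09094
T_e = (F − 1)·T₀ = (1.09094 − 1) × 290 = 26.4 K

26.4 K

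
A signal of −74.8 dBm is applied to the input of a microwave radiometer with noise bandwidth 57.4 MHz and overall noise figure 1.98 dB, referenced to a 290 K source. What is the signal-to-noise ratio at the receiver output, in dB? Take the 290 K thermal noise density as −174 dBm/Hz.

Noise floor: N = −174 + 10 log₁₀(B) + NF
10 log₁₀(5.74×10⁷) = 77.59 dB
N = −174 + 77.59 + 1.98 = −94.43 dBm
SNR = P_sig − N = −74.8 − (−94.43) = 19.63 dB → 19.6 dB

19.6 dB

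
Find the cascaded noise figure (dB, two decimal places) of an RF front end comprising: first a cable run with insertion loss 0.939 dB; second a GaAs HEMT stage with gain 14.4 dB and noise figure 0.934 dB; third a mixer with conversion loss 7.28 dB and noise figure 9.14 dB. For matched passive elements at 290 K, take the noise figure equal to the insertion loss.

Convert to linear (a loss of L dB is a gain of −L dB): F_i = 10^(NF_i/10), G_i = 10^(G_i,dB/10)
  Stage 1: F_1 = 10^(0.939/10) = 1.241, G_1 = 10^(−0.939/10) = 0.8056
  Stage 2: F_2 = 10^(0.934/10) = 1.240, G_2 = 10^(14.4/10) = 27.54
  Stage 3: F_3 = 10^(9.14/10) = 8.204, G_3 = 10^(−7.28/10) = 0.1871
Friis cascade:
  F = 1.241 + (1.240 − 1)/0.8056 + (8.204 − 1)/22.19 = 1.864
NF = 10 log₁₀(1.864) = 2.70 dB

2.70 dB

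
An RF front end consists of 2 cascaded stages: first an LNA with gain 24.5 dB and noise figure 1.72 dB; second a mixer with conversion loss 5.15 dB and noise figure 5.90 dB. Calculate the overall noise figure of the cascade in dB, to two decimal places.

1.75 dB

Convert to linear (a loss of L dB is a gain of −L dB): F_i = 10^(NF_i/10), G_i = 10^(G_i,dB/10)
  Stage 1: F_1 = 10^(1.72/10) = 1.486, G_1 = 10^(24.5/10) = 281.8
  Stage 2: F_2 = 10^(5.90/10) = 3.890, G_2 = 10^(−5.15/10) = 0.3055
Friis cascade:
  F = 1.486 + (3.890 − 1)/281.8 = 1.496
NF = 10 log₁₀(1.496) = 1.75 dB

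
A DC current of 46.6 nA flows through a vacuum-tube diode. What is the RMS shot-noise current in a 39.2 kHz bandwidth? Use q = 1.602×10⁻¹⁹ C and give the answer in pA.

24.2 pA

I_n = √(2qI·B)
2qI·B = 2 × 1.602×10⁻¹⁹ × 4.66×10⁻⁸ × 3.92×10⁴ = 5.85×10⁻²² A²
I_n = √(5.85×10⁻²²) = 2.42×10⁻¹¹ A = 24.2 pA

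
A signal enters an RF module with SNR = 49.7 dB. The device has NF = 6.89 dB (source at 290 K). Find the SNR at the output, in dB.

By definition F = SNR_in/SNR_out, so in dB: SNR_out = SNR_in − NF
SNR_out = 49.7 − 6.89 = 42.81 dB

42.81 dB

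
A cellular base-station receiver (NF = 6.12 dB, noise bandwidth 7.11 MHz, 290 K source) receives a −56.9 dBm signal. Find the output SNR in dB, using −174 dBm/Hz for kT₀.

Noise floor: N = −174 + 10 log₁₀(B) + NF
10 log₁₀(7.11×10⁶) = 68.52 dB
N = −174 + 68.52 + 6.12 = −99.36 dBm
SNR = P_sig − N = −56.9 − (−99.36) = 42.46 dB → 42.5 dB

42.5 dB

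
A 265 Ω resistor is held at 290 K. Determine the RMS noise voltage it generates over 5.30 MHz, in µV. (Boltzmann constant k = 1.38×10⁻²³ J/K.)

V_n = √(4kTRB)
4kTRB = 4 × 1.38×10⁻²³ × 290 × 2.65×10² × 5.30×10⁶ = 2.25×10⁻¹¹ V²
V_n = √(2.25×10⁻¹¹) = 4.74×10⁻⁶ V = 4.74 µV

4.74 µV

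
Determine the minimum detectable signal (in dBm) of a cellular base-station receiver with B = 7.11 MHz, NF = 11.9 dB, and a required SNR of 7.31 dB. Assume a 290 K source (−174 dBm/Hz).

−86.3 dBm

Sensitivity = −174 + 10 log₁₀(B) + NF + SNR_min
= −174 + 68.52 + 11.9 + 7.31
= −86.27 dBm → −86.3 dBm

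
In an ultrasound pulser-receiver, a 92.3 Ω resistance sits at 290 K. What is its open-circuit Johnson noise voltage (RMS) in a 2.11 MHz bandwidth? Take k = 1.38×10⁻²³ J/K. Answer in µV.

1.77 µV

V_n = √(4kTRB)
4kTRB = 4 × 1.38×10⁻²³ × 290 × 9.23×10¹ × 2.11×10⁶ = 3.12×10⁻¹² V²
V_n = √(3.12×10⁻¹²) = 1.77×10⁻⁶ V = 1.77 µV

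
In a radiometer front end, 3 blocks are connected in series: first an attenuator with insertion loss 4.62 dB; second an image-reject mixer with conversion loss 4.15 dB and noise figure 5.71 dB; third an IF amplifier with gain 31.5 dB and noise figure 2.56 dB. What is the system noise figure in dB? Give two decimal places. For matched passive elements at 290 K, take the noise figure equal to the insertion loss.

12.26 dB

Convert to linear (a loss of L dB is a gain of −L dB): F_i = 10^(NF_i/10), G_i = 10^(G_i,dB/10)
  Stage 1: F_1 = 10^(4.62/10) = 2.897, G_1 = 10^(−4.62/10) = 0.3451
  Stage 2: F_2 = 10^(5.71/10) = 3.724, G_2 = 10^(−4.15/10) = 0.3846
  Stage 3: F_3 = 10^(2.56/10) = 1.803, G_3 = 10^(31.5/10) = 1413
Friis cascade:
  F = 2.897 + (3.724 − 1)/0.3451 + (1.803 − 1)/0.1327 = 16.84
NF = 10 log₁₀(16.84) = 12.26 dB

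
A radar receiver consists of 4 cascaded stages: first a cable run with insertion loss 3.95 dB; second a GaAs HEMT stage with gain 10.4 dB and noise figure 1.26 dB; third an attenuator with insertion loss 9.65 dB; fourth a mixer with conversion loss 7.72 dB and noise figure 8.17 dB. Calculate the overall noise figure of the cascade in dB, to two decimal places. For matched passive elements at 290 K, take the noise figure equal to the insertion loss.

Convert to linear (a loss of L dB is a gain of −L dB): F_i = 10^(NF_i/10), G_i = 10^(G_i,dB/10)
  Stage 1: F_1 = 10^(3.95/10) = 2.483, G_1 = 10^(−3.95/10) = 0.4027
  Stage 2: F_2 = 10^(1.26/10) = 1.337, G_2 = 10^(10.4/10) = 10.96
  Stage 3: F_3 = 10^(9.65/10) = 9.226, G_3 = 10^(−9.65/10) = 0.1084
  Stage 4: F_4 = 10^(8.17/10) = 6.561, G_4 = 10^(−7.72/10) = 0.1690
Friis cascade:
  F = 2.483 + (1.337 − 1)/0.4027 + (9.226 − 1)/4.416 + (6.561 − 1)/0.4786 = 16.80
NF = 10 log₁₀(16.80) = 12.25 dB

12.25 dB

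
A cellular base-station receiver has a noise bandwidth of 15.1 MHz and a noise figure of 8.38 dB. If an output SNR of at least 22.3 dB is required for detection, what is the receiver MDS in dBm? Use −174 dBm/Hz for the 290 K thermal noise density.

−71.5 dBm

Sensitivity = −174 + 10 log₁₀(B) + NF + SNR_min
= −174 + 71.79 + 8.38 + 22.3
= −71.53 dBm → −71.5 dBm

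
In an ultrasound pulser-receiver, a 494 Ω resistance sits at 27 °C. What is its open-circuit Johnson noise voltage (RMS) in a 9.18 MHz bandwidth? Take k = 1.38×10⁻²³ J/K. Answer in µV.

T = 27 °C + 273.15 = 300.15 K
V_n = √(4kTRB)
4kTRB = 4 × 1.38×10⁻²³ × 300.15 × 4.94×10² × 9.18×10⁶ = 7.51×10⁻¹¹ V²
V_n = √(7.51×10⁻¹¹) = 8.67×10⁻⁶ V = 8.67 µV

8.67 µV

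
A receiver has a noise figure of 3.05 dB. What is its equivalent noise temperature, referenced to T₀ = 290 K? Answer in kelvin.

F = 10^(3.05/10) = 2.01837
T_e = (F − 1)·T₀ = (2.01837 − 1) × 290 = 295 K

295 K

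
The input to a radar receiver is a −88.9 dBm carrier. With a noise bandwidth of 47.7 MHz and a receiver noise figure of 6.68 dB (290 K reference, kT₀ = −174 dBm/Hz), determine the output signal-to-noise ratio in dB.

Noise floor: N = −174 + 10 log₁₀(B) + NF
10 log₁₀(4.77×10⁷) = 76.79 dB
N = −174 + 76.79 + 6.68 = −90.53 dBm
SNR = P_sig − N = −88.9 − (−90.53) = 1.63 dB → 1.6 dB

1.6 dB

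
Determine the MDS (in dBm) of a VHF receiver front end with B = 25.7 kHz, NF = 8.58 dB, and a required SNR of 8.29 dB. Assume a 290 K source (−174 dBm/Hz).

−113.0 dBm

Sensitivity = −174 + 10 log₁₀(B) + NF + SNR_min
= −174 + 44.1 + 8.58 + 8.29
= −113.03 dBm → −113.0 dBm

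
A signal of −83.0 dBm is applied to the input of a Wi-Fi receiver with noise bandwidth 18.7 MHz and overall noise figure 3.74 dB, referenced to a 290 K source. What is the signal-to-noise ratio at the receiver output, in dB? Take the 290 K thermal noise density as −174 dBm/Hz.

Noise floor: N = −174 + 10 log₁₀(B) + NF
10 log₁₀(1.87×10⁷) = 72.72 dB
N = −174 + 72.72 + 3.74 = −97.54 dBm
SNR = P_sig − N = −83.0 − (−97.54) = 14.54 dB → 14.5 dB

14.5 dB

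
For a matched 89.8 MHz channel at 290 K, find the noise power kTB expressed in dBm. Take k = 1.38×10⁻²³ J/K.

P_n = kTB = 1.38×10⁻²³ × 290 × 8.98×10⁷ = 3.59×10⁻¹³ W
In dBm: 10 log₁₀(3.59×10⁻¹³ / 10⁻³) = −94.4 dBm

−94.4 dBm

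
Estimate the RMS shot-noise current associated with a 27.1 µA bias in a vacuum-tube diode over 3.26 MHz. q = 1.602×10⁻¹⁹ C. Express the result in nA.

I_n = √(2qI·B)
2qI·B = 2 × 1.602×10⁻¹⁹ × 2.71×10⁻⁵ × 3.26×10⁶ = 2.83×10⁻¹⁷ A²
I_n = √(2.83×10⁻¹⁷) = 5.32×10⁻⁹ A = 5.32 nA

5.32 nA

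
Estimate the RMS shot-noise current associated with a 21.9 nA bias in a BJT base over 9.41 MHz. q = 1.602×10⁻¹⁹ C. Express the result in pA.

257 pA

I_n = √(2qI·B)
2qI·B = 2 × 1.602×10⁻¹⁹ × 2.19×10⁻⁸ × 9.41×10⁶ = 6.60×10⁻²⁰ A²
I_n = √(6.60×10⁻²⁰) = 2.57×10⁻¹⁰ A = 257 pA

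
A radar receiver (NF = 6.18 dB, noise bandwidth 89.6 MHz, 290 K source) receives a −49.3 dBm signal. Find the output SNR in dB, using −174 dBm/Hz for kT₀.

39.0 dB

Noise floor: N = −174 + 10 log₁₀(B) + NF
10 log₁₀(8.96×10⁷) = 79.52 dB
N = −174 + 79.52 + 6.18 = −88.30 dBm
SNR = P_sig − N = −49.3 − (−88.30) = 39.00 dB → 39.0 dB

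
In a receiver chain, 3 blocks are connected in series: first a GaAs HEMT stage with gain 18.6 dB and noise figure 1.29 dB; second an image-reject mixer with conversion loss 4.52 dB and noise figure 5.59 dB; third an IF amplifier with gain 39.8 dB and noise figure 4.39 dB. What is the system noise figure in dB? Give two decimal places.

Convert to linear (a loss of L dB is a gain of −L dB): F_i = 10^(NF_i/10), G_i = 10^(G_i,dB/10)
  Stage 1: F_1 = 10^(1.29/10) = 1.346, G_1 = 10^(18.6/10) = 72.44
  Stage 2: F_2 = 10^(5.59/10) = 3.622, G_2 = 10^(−4.52/10) = 0.3532
  Stage 3: F_3 = 10^(4.39/10) = 2.748, G_3 = 10^(39.8/10) = 9550
Friis cascade:
  F = 1.346 + (3.622 − 1)/72.44 + (2.748 − 1)/25.59 = 1.450
NF = 10 log₁₀(1.450) = 1.61 dB

1.61 dB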